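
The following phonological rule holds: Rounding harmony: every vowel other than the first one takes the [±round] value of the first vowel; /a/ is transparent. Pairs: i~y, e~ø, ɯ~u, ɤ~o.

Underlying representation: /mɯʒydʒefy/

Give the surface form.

[mɯʒidʒefi]

/y/ harmonizes with /ɯ/ ([-round]) → [i]
/y/ harmonizes with /ɯ/ ([-round]) → [i]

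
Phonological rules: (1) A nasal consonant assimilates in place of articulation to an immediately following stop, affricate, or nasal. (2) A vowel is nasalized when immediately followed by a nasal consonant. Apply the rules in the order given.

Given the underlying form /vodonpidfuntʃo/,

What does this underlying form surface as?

Rule 1: /n/ before /p/ (labial) → [m]
Rule 1: /n/ before /tʃ/ (palatal) → [ɲ]
After rule 1: vodompidfuɲtʃo
Rule 2: /o/ before nasal /m/ → [õ]
Rule 2: /u/ before nasal /ɲ/ → [ũ]

[vodõmpidfũɲtʃo]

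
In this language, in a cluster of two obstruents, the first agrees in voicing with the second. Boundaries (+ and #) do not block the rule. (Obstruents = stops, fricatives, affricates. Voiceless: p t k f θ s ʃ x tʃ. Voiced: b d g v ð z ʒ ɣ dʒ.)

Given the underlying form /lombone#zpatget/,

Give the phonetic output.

/z/ before /p/ (voiceless) → [s]
/t/ before /g/ (voiced) → [d]

[lombone#spadget]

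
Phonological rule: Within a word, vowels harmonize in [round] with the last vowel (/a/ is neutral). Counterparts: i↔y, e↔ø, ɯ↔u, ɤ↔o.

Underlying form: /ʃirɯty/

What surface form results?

[ʃyruty]

/i/ harmonizes with /y/ ([+round]) → [y]
/ɯ/ harmonizes with /y/ ([+round]) → [u]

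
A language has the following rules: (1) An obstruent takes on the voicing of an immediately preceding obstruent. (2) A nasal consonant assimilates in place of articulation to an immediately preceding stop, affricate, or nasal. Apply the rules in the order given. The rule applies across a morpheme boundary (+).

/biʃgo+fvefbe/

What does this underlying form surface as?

Rule 1: /g/ after /ʃ/ (voiceless) → [k]
Rule 1: /v/ after /f/ (voiceless) → [f]
Rule 1: /b/ after /f/ (voiceless) → [p]
After rule 1: biʃko+ffefpe
Rule 2: no segment meets the rule's conditions; no change.

[biʃko+ffefpe]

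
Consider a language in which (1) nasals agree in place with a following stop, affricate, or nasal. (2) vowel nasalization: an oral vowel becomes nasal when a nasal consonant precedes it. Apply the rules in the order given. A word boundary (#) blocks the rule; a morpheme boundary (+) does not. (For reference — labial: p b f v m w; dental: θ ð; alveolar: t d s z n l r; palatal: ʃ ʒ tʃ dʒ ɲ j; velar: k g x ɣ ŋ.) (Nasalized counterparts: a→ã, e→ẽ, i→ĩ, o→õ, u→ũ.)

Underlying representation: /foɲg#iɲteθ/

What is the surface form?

Rule 1: /ɲ/ before /g/ (velar) → [ŋ]
Rule 1: /ɲ/ before /t/ (alveolar) → [n]
After rule 1: foŋg#inteθ
Rule 2: no segment meets the rule's conditions; no change.

[foŋg#inteθ]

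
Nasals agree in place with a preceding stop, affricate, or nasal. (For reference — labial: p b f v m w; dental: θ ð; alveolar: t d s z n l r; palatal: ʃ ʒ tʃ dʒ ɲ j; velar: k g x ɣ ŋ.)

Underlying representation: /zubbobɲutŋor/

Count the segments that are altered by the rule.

/ɲ/ after /b/ (labial) → [m]
/ŋ/ after /t/ (alveolar) → [n]
2 segments change.

2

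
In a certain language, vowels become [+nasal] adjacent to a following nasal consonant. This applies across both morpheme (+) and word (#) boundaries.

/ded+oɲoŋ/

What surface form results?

/o/ before nasal /ɲ/ → [õ]
/o/ before nasal /ŋ/ → [õ]

[ded+õɲõŋ]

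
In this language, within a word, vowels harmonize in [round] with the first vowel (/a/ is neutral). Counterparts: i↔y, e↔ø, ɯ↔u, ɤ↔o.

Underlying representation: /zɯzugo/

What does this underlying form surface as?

[zɯzɯgɤ]

/u/ harmonizes with /ɯ/ ([-round]) → [ɯ]
/o/ harmonizes with /ɯ/ ([-round]) → [ɤ]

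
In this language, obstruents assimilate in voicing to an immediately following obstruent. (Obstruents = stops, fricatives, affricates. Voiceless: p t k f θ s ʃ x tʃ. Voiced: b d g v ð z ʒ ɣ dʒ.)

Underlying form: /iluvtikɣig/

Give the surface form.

[iluftigɣig]

/v/ before /t/ (voiceless) → [f]
/k/ before /ɣ/ (voiced) → [g]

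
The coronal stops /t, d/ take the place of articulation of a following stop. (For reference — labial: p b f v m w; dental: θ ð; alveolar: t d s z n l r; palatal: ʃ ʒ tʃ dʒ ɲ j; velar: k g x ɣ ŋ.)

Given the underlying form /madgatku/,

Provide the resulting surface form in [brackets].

[maggakku]

/d/ before /g/ (velar) → [g]
/t/ before /k/ (velar) → [k]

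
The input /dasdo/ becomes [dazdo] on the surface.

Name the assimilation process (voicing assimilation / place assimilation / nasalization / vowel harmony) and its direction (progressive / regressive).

/s/→[z].
Each target copies a feature from the following segment, so the direction is regressive.

voicing assimilation, regressive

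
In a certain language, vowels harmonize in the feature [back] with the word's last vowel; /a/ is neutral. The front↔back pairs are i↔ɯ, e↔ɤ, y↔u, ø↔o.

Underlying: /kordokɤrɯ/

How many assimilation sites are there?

0

No segment meets the rule's conditions.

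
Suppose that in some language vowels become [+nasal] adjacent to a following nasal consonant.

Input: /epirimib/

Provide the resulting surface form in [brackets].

[epirĩmib]

/i/ before nasal /m/ → [ĩ]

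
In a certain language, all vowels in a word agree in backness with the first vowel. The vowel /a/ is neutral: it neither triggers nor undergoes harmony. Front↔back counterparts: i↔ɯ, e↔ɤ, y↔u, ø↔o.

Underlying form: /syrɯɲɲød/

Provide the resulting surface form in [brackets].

[syriɲɲød]

/ɯ/ harmonizes with /y/ ([-back]) → [i]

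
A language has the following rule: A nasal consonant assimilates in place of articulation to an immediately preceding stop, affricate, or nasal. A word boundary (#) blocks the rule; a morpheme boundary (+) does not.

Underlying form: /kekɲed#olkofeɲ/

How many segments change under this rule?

1

/ɲ/ after /k/ (velar) → [ŋ]
1 segment changes.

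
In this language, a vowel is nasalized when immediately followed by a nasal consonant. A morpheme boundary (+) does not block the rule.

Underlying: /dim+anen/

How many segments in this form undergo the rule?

/i/ before nasal /m/ → [ĩ]
/a/ before nasal /n/ → [ã]
/e/ before nasal /n/ → [ẽ]
3 segments change.

3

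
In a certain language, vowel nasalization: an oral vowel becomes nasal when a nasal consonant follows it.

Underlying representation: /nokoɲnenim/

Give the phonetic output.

/o/ before nasal /ɲ/ → [õ]
/e/ before nasal /n/ → [ẽ]
/i/ before nasal /m/ → [ĩ]

[nokõɲnẽnĩm]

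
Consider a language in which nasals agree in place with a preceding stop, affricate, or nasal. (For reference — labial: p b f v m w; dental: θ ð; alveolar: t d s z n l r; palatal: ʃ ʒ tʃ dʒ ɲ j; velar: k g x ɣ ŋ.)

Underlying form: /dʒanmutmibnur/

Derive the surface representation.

[dʒannutnibmur]

/m/ after /n/ (alveolar) → [n]
/m/ after /t/ (alveolar) → [n]
/n/ after /b/ (labial) → [m]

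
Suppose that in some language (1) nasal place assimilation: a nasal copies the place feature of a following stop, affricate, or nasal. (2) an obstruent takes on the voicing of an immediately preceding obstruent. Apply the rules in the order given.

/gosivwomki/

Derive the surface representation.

[gosivwoŋki]

Rule 1: /m/ before /k/ (velar) → [ŋ]
After rule 1: gosivwoŋki
Rule 2: no segment meets the rule's conditions; no change.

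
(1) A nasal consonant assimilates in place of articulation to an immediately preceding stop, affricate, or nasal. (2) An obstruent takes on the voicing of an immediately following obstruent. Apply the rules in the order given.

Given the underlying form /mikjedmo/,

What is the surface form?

Rule 1: /m/ after /d/ (alveolar) → [n]
After rule 1: mikjedno
Rule 2: no segment meets the rule's conditions; no change.

[mikjedno]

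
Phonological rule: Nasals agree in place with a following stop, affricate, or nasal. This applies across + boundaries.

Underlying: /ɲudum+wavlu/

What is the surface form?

[ɲudum+wavlu]

no segment meets the rule's conditions; no change.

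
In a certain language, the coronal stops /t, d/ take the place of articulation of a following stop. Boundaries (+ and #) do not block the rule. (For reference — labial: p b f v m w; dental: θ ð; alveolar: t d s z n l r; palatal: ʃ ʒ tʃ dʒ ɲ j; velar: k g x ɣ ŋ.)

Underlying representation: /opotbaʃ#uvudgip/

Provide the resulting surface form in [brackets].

[opopbaʃ#uvuggip]

/t/ before /b/ (labial) → [p]
/d/ before /g/ (velar) → [g]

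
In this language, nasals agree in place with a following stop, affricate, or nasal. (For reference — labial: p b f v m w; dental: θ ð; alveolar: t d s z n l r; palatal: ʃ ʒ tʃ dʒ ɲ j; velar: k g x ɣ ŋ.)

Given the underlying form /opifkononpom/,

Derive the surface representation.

/n/ before /p/ (labial) → [m]

[opifkonompom]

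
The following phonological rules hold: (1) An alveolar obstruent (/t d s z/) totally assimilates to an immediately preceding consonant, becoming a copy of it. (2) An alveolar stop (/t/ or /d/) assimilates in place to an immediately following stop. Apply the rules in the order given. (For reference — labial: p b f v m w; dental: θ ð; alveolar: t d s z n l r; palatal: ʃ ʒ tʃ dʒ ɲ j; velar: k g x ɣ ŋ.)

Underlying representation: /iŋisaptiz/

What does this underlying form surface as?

Rule 1: /t/ after /p/ → [p] (total assimilation)
After rule 1: iŋisappiz
Rule 2: no segment meets the rule's conditions; no change.

[iŋisappiz]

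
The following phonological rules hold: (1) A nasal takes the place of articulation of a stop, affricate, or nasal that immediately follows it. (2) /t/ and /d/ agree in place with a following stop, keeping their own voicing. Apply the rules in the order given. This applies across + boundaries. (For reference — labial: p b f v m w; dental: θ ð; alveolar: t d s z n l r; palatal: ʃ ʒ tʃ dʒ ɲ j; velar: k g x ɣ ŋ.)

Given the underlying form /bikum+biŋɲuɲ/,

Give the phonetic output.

Rule 1: /ŋ/ before /ɲ/ (palatal) → [ɲ]
After rule 1: bikum+biɲɲuɲ
Rule 2: no segment meets the rule's conditions; no change.

[bikum+biɲɲuɲ]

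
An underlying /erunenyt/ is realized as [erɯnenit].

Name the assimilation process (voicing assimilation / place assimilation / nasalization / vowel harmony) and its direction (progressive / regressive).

/u/→[ɯ] /y/→[i].
Vowels agree with the first vowel, so the harmony is progressive.

vowel harmony, progressive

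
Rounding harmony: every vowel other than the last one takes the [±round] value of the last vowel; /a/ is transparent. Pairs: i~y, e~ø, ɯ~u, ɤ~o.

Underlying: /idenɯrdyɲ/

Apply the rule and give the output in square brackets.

[ydønurdyɲ]

/i/ harmonizes with /y/ ([+round]) → [y]
/e/ harmonizes with /y/ ([+round]) → [ø]
/ɯ/ harmonizes with /y/ ([+round]) → [u]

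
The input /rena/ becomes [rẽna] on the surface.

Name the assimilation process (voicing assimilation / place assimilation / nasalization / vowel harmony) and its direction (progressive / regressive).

/e/→[ẽ].
Each target copies a feature from the following segment, so the direction is regressive.

nasalization, regressive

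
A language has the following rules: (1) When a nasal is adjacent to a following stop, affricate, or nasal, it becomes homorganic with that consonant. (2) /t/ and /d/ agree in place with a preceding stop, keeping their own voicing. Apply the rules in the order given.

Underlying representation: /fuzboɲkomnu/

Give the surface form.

Rule 1: /ɲ/ before /k/ (velar) → [ŋ]
Rule 1: /m/ before /n/ (alveolar) → [n]
After rule 1: fuzboŋkonnu
Rule 2: no segment meets the rule's conditions; no change.

[fuzboŋkonnu]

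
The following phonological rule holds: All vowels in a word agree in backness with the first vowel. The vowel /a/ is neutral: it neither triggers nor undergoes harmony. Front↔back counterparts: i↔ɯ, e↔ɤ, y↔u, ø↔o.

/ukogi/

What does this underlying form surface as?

/i/ harmonizes with /u/ ([+back]) → [ɯ]

[ukogɯ]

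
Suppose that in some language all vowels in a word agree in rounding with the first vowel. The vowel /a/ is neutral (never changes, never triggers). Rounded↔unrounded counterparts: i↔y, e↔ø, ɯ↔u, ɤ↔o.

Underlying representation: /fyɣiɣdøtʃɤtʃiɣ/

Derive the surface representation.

/i/ harmonizes with /y/ ([+round]) → [y]
/ɤ/ harmonizes with /y/ ([+round]) → [o]
/i/ harmonizes with /y/ ([+round]) → [y]

[fyɣyɣdøtʃotʃyɣ]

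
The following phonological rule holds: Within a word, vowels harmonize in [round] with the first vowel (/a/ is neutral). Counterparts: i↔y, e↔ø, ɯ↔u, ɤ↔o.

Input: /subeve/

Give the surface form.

/e/ harmonizes with /u/ ([+round]) → [ø]
/e/ harmonizes with /u/ ([+round]) → [ø]

[subøvø]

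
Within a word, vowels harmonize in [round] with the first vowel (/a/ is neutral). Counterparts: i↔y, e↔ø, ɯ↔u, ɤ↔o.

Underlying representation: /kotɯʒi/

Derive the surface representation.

/ɯ/ harmonizes with /o/ ([+round]) → [u]
/i/ harmonizes with /o/ ([+round]) → [y]

[kotuʒy]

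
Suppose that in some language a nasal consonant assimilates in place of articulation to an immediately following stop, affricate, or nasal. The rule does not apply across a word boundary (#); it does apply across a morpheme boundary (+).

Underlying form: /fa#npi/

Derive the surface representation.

[fa#mpi]

/n/ before /p/ (labial) → [m]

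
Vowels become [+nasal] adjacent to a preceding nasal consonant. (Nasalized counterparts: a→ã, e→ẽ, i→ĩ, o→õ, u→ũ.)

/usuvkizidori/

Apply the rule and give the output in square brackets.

[usuvkizidori]

no segment meets the rule's conditions; no change.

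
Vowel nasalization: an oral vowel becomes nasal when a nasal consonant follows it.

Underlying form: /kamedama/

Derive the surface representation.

/a/ before nasal /m/ → [ã]
/a/ before nasal /m/ → [ã]

[kãmedãma]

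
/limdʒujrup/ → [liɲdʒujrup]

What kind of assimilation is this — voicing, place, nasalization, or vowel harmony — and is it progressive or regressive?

place assimilation, regressive

/m/→[ɲ].
Each target copies a feature from the following segment, so the direction is regressive.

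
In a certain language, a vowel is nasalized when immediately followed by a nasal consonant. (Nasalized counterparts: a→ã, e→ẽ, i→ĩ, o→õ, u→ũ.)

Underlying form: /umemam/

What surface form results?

/u/ before nasal /m/ → [ũ]
/e/ before nasal /m/ → [ẽ]
/a/ before nasal /m/ → [ã]

[ũmẽmãm]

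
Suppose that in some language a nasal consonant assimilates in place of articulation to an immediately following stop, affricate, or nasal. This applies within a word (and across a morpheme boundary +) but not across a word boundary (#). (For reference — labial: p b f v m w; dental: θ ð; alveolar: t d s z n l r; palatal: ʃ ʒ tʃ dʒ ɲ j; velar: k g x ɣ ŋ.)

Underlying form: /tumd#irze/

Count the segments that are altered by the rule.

1

/m/ before /d/ (alveolar) → [n]
1 segment changes.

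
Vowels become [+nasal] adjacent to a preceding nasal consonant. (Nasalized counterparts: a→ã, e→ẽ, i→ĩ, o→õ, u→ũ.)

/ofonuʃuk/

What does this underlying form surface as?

[ofonũʃuk]

/u/ after nasal /n/ → [ũ]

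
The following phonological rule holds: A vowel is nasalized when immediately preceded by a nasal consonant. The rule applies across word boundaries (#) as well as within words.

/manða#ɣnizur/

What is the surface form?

[mãnða#ɣnĩzur]

/a/ after nasal /m/ → [ã]
/i/ after nasal /n/ → [ĩ]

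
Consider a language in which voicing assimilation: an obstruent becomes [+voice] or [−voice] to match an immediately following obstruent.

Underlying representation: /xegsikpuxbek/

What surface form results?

[xeksikpuɣbek]

/g/ before /s/ (voiceless) → [k]
/x/ before /b/ (voiced) → [ɣ]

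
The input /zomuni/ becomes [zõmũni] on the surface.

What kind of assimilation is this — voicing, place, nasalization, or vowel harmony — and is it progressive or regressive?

nasalization, regressive

/o/→[õ] /u/→[ũ].
Each target copies a feature from the following segment, so the direction is regressive.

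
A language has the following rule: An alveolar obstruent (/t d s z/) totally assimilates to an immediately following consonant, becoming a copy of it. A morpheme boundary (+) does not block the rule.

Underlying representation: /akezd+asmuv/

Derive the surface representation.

[akedd+ammuv]

/z/ before /d/ → [d] (total assimilation)
/s/ before /m/ → [m] (total assimilation)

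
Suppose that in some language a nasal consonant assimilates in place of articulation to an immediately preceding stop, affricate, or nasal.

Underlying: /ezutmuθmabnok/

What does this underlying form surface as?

[ezutnuθmabmok]

/m/ after /t/ (alveolar) → [n]
/n/ after /b/ (labial) → [m]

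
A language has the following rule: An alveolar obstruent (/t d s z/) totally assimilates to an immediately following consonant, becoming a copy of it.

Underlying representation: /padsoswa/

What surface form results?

[passowwa]

/d/ before /s/ → [s] (total assimilation)
/s/ before /w/ → [w] (total assimilation)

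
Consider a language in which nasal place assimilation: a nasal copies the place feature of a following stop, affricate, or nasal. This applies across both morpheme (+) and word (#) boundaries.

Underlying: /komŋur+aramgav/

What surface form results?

/m/ before /ŋ/ (velar) → [ŋ]
/m/ before /g/ (velar) → [ŋ]

[koŋŋur+araŋgav]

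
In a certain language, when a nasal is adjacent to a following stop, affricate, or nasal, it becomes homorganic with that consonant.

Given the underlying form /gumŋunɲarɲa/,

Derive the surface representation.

/m/ before /ŋ/ (velar) → [ŋ]
/n/ before /ɲ/ (palatal) → [ɲ]

[guŋŋuɲɲarɲa]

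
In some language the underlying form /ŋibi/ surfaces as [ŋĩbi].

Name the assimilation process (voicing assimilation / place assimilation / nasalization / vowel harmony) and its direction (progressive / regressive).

/i/→[ĩ].
Each target copies a feature from the preceding segment, so the direction is progressive.

nasalization, progressive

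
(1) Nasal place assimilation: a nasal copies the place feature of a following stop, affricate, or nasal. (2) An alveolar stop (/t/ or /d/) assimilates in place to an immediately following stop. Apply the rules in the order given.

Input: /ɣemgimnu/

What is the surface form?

Rule 1: /m/ before /g/ (velar) → [ŋ]
Rule 1: /m/ before /n/ (alveolar) → [n]
After rule 1: ɣeŋginnu
Rule 2: no segment meets the rule's conditions; no change.

[ɣeŋginnu]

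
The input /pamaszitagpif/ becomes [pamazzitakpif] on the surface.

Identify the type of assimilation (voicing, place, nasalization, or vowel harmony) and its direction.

/s/→[z] /g/→[k].
Each target copies a feature from the following segment, so the direction is regressive.

voicing assimilation, regressive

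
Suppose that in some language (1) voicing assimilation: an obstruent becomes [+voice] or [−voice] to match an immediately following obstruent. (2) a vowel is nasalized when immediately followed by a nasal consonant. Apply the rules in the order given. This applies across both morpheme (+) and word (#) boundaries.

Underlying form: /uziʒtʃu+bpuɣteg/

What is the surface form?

Rule 1: /ʒ/ before /tʃ/ (voiceless) → [ʃ]
Rule 1: /b/ before /p/ (voiceless) → [p]
Rule 1: /ɣ/ before /t/ (voiceless) → [x]
After rule 1: uziʃtʃu+ppuxteg
Rule 2: no segment meets the rule's conditions; no change.

[uziʃtʃu+ppuxteg]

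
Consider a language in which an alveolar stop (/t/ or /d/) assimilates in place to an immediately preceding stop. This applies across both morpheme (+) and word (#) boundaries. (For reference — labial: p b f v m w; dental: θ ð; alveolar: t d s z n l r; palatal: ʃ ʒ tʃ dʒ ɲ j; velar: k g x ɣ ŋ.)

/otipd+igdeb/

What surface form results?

[otipb+iggeb]

/d/ after /p/ (labial) → [b]
/d/ after /g/ (velar) → [g]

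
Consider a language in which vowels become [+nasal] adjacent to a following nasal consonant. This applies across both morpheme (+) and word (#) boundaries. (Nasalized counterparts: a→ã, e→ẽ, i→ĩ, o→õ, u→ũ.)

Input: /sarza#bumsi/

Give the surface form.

/u/ before nasal /m/ → [ũ]

[sarza#bũmsi]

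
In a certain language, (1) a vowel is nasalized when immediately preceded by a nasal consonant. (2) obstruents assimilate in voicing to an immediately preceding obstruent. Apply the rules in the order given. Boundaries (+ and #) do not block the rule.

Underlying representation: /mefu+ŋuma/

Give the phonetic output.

Rule 1: /e/ after nasal /m/ → [ẽ]
Rule 1: /u/ after nasal /ŋ/ → [ũ]
Rule 1: /a/ after nasal /m/ → [ã]
After rule 1: mẽfu+ŋũmã
Rule 2: no segment meets the rule's conditions; no change.

[mẽfu+ŋũmã]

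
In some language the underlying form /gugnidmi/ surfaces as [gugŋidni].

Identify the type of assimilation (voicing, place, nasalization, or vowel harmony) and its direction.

place assimilation, progressive

/n/→[ŋ] /m/→[n].
Each target copies a feature from the preceding segment, so the direction is progressive.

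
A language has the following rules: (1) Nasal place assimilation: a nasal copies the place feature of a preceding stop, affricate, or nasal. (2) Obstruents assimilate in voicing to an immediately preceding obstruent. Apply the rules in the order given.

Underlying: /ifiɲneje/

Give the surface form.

Rule 1: /n/ after /ɲ/ (palatal) → [ɲ]
After rule 1: ifiɲɲeje
Rule 2: no segment meets the rule's conditions; no change.

[ifiɲɲeje]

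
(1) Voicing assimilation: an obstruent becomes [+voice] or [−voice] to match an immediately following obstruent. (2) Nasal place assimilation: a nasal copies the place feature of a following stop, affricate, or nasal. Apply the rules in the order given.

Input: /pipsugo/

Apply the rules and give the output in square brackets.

[pipsugo]

Rule 1: no segment meets the rule's conditions; no change.
After rule 1: pipsugo
Rule 2: no segment meets the rule's conditions; no change.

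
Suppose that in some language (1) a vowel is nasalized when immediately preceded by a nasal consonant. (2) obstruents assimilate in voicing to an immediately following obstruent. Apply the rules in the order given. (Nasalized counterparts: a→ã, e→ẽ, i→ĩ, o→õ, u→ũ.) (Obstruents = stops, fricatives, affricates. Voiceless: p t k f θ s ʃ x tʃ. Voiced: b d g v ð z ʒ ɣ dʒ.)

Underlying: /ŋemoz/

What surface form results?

[ŋẽmõz]

Rule 1: /e/ after nasal /ŋ/ → [ẽ]
Rule 1: /o/ after nasal /m/ → [õ]
After rule 1: ŋẽmõz
Rule 2: no segment meets the rule's conditions; no change.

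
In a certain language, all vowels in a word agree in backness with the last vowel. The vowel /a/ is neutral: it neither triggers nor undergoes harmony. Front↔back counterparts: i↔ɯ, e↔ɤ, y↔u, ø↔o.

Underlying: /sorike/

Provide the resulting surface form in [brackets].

/o/ harmonizes with /e/ ([-back]) → [ø]

[sørike]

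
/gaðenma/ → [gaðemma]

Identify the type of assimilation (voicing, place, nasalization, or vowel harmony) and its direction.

/n/→[m].
Each target copies a feature from the following segment, so the direction is regressive.

place assimilation, regressive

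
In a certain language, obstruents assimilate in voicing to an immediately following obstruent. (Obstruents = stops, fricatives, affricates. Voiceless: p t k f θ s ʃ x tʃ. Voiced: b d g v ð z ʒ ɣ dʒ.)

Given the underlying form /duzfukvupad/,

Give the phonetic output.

[dusfugvupad]

/z/ before /f/ (voiceless) → [s]
/k/ before /v/ (voiced) → [g]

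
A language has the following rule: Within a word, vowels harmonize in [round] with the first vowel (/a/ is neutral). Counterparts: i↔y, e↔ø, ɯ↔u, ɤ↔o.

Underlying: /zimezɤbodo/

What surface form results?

/o/ harmonizes with /i/ ([-round]) → [ɤ]
/o/ harmonizes with /i/ ([-round]) → [ɤ]

[zimezɤbɤdɤ]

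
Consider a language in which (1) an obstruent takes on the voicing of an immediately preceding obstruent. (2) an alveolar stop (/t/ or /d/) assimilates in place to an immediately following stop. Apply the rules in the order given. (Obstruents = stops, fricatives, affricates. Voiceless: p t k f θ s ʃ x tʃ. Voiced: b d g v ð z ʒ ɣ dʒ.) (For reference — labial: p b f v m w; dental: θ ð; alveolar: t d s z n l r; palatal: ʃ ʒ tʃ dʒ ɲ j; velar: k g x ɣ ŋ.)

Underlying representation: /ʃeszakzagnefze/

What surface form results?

[ʃessaksagnefse]

Rule 1: /z/ after /s/ (voiceless) → [s]
Rule 1: /z/ after /k/ (voiceless) → [s]
Rule 1: /z/ after /f/ (voiceless) → [s]
After rule 1: ʃessaksagnefse
Rule 2: no segment meets the rule's conditions; no change.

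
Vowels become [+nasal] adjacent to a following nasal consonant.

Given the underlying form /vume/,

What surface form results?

[vũme]

/u/ before nasal /m/ → [ũ]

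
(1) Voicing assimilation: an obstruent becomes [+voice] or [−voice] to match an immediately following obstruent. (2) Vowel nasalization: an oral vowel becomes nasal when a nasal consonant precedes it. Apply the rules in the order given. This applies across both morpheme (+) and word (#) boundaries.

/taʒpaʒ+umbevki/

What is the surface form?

[taʃpaʒ+umbefki]

Rule 1: /ʒ/ before /p/ (voiceless) → [ʃ]
Rule 1: /v/ before /k/ (voiceless) → [f]
After rule 1: taʃpaʒ+umbefki
Rule 2: no segment meets the rule's conditions; no change.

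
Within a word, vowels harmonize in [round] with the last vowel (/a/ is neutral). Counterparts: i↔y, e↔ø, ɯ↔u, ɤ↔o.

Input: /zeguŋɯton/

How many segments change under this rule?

/e/ harmonizes with /o/ ([+round]) → [ø]
/ɯ/ harmonizes with /o/ ([+round]) → [u]
2 segments change.

2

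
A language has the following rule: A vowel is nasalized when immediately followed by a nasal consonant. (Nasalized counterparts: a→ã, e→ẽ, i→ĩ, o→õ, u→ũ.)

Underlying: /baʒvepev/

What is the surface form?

[baʒvepev]

no segment meets the rule's conditions; no change.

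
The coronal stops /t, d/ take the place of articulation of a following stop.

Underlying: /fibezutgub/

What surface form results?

/t/ before /g/ (velar) → [k]

[fibezukgub]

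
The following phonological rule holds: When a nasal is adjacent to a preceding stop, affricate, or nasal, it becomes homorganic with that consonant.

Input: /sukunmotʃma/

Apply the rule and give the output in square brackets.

[sukunnotʃɲa]

/m/ after /n/ (alveolar) → [n]
/m/ after /tʃ/ (palatal) → [ɲ]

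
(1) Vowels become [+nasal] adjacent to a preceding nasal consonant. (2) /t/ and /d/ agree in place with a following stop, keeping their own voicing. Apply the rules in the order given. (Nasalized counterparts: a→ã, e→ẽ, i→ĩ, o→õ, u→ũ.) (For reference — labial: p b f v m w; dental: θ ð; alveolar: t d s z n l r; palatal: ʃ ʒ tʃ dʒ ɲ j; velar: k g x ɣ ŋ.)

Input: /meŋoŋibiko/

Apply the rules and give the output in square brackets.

[mẽŋõŋĩbiko]

Rule 1: /e/ after nasal /m/ → [ẽ]
Rule 1: /o/ after nasal /ŋ/ → [õ]
Rule 1: /i/ after nasal /ŋ/ → [ĩ]
After rule 1: mẽŋõŋĩbiko
Rule 2: no segment meets the rule's conditions; no change.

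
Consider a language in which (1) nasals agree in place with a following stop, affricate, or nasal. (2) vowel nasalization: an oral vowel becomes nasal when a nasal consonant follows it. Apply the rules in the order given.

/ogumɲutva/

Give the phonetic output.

[ogũɲɲutva]

Rule 1: /m/ before /ɲ/ (palatal) → [ɲ]
After rule 1: oguɲɲutva
Rule 2: /u/ before nasal /ɲ/ → [ũ]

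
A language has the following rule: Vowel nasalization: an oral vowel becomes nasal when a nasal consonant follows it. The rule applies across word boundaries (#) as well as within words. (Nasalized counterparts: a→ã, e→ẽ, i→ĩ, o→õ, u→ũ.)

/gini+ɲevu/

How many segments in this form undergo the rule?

2

/i/ before nasal /n/ → [ĩ]
/i/ before nasal /ɲ/ → [ĩ]
2 segments change.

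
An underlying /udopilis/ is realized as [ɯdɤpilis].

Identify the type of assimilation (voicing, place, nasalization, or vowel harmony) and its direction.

vowel harmony, regressive

/u/→[ɯ] /o/→[ɤ].
Vowels agree with the last vowel, so the harmony is regressive.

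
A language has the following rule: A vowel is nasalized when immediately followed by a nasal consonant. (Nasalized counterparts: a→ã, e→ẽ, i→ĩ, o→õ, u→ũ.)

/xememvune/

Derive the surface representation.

/e/ before nasal /m/ → [ẽ]
/e/ before nasal /m/ → [ẽ]
/u/ before nasal /n/ → [ũ]

[xẽmẽmvũne]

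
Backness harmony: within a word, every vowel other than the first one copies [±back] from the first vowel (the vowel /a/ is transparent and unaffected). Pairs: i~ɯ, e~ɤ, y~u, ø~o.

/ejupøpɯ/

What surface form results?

/u/ harmonizes with /e/ ([-back]) → [y]
/ɯ/ harmonizes with /e/ ([-back]) → [i]

[ejypøpi]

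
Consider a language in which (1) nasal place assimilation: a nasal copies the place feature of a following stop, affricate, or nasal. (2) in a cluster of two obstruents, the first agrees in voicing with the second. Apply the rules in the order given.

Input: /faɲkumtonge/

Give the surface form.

Rule 1: /ɲ/ before /k/ (velar) → [ŋ]
Rule 1: /m/ before /t/ (alveolar) → [n]
Rule 1: /n/ before /g/ (velar) → [ŋ]
After rule 1: faŋkuntoŋge
Rule 2: no segment meets the rule's conditions; no change.

[faŋkuntoŋge]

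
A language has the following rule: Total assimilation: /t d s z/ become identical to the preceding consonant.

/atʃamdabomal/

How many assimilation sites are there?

1

/d/ after /m/ → [m] (total assimilation)
1 segment changes.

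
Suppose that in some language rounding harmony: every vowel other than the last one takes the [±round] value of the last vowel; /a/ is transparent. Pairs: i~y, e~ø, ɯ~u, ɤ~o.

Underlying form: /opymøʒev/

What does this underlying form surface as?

[ɤpimeʒev]

/o/ harmonizes with /e/ ([-round]) → [ɤ]
/y/ harmonizes with /e/ ([-round]) → [i]
/ø/ harmonizes with /e/ ([-round]) → [e]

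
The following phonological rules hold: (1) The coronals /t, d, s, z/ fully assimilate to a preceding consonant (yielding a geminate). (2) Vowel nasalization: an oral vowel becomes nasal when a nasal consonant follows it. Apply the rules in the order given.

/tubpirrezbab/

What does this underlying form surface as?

Rule 1: no segment meets the rule's conditions; no change.
After rule 1: tubpirrezbab
Rule 2: no segment meets the rule's conditions; no change.

[tubpirrezbab]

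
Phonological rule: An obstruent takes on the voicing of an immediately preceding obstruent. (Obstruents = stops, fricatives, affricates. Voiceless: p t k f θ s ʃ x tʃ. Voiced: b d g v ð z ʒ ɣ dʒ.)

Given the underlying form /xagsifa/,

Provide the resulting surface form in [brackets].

[xagzifa]

/s/ after /g/ (voiced) → [z]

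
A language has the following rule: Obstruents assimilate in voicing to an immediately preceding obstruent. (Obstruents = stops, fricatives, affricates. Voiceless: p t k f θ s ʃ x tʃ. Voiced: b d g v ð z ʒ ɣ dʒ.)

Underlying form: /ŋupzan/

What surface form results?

/z/ after /p/ (voiceless) → [s]

[ŋupsan]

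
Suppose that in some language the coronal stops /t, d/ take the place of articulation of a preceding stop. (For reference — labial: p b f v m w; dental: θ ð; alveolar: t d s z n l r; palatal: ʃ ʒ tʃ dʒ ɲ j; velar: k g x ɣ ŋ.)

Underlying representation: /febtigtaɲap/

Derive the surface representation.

/t/ after /b/ (labial) → [p]
/t/ after /g/ (velar) → [k]

[febpigkaɲap]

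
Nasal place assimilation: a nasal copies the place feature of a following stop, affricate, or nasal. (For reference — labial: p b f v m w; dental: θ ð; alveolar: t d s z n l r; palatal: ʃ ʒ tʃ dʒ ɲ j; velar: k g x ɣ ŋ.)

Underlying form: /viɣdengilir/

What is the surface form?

/n/ before /g/ (velar) → [ŋ]

[viɣdeŋgilir]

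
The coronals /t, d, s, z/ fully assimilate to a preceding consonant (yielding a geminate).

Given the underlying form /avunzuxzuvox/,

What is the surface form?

/z/ after /n/ → [n] (total assimilation)
/z/ after /x/ → [x] (total assimilation)

[avunnuxxuvox]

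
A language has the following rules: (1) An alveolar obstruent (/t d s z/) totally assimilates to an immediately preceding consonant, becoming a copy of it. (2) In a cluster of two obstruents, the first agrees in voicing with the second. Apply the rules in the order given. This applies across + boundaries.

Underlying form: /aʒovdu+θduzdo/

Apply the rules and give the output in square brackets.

Rule 1: /d/ after /v/ → [v] (total assimilation)
Rule 1: /d/ after /θ/ → [θ] (total assimilation)
Rule 1: /d/ after /z/ → [z] (total assimilation)
After rule 1: aʒovvu+θθuzzo
Rule 2: no segment meets the rule's conditions; no change.

[aʒovvu+θθuzzo]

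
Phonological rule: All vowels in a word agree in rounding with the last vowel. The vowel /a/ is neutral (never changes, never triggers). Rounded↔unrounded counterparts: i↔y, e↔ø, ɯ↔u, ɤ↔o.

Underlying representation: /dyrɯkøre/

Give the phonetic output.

/y/ harmonizes with /e/ ([-round]) → [i]
/ø/ harmonizes with /e/ ([-round]) → [e]

[dirɯkere]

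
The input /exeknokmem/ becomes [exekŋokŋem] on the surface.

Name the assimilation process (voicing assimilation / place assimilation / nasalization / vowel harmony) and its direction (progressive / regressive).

/n/→[ŋ] /m/→[ŋ].
Each target copies a feature from the preceding segment, so the direction is progressive.

place assimilation, progressive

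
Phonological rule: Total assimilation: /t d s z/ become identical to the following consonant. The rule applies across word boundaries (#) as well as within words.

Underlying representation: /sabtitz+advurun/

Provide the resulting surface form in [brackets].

[sabtizz+avvurun]

/t/ before /z/ → [z] (total assimilation)
/d/ before /v/ → [v] (total assimilation)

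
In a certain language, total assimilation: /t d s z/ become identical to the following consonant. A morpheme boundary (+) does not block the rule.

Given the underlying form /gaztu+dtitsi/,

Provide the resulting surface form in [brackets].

[gattu+ttissi]

/z/ before /t/ → [t] (total assimilation)
/d/ before /t/ → [t] (total assimilation)
/t/ before /s/ → [s] (total assimilation)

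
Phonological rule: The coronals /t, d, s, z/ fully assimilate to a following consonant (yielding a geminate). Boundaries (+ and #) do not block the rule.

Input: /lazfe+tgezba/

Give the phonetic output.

/z/ before /f/ → [f] (total assimilation)
/t/ before /g/ → [g] (total assimilation)
/z/ before /b/ → [b] (total assimilation)

[laffe+ggebba]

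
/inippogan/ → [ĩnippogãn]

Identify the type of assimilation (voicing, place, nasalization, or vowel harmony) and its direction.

/i/→[ĩ] /a/→[ã].
Each target copies a feature from the following segment, so the direction is regressive.

nasalization, regressive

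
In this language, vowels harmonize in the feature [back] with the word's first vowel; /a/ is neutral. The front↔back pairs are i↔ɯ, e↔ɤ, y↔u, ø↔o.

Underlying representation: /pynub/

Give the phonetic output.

/u/ harmonizes with /y/ ([-back]) → [y]

[pynyb]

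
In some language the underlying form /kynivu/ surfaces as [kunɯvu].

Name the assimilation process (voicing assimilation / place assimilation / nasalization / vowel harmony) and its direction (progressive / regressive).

/y/→[u] /i/→[ɯ].
Vowels agree with the last vowel, so the harmony is regressive.

vowel harmony, regressive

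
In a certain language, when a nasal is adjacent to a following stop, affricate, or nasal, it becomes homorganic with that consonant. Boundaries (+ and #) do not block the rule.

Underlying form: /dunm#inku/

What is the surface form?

/n/ before /m/ (labial) → [m]
/n/ before /k/ (velar) → [ŋ]

[dumm#iŋku]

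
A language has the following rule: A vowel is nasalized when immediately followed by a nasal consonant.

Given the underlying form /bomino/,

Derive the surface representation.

/o/ before nasal /m/ → [õ]
/i/ before nasal /n/ → [ĩ]

[bõmĩno]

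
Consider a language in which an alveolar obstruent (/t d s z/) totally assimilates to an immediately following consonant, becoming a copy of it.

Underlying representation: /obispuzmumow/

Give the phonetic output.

/s/ before /p/ → [p] (total assimilation)
/z/ before /m/ → [m] (total assimilation)

[obippummumow]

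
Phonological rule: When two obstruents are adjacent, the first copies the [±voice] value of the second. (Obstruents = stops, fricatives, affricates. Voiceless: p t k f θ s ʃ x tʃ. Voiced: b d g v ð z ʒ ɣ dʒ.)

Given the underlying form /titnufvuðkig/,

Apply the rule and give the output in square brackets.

[titnuvvuθkig]

/f/ before /v/ (voiced) → [v]
/ð/ before /k/ (voiceless) → [θ]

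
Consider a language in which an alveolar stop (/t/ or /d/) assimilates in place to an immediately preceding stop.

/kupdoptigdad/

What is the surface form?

[kupboppiggad]

/d/ after /p/ (labial) → [b]
/t/ after /p/ (labial) → [p]
/d/ after /g/ (velar) → [g]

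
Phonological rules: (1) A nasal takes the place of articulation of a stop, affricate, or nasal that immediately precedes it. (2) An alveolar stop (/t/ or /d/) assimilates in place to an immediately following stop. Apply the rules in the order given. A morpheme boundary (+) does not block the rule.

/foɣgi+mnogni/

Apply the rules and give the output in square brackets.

Rule 1: /n/ after /m/ (labial) → [m]
Rule 1: /n/ after /g/ (velar) → [ŋ]
After rule 1: foɣgi+mmogŋi
Rule 2: no segment meets the rule's conditions; no change.

[foɣgi+mmogŋi]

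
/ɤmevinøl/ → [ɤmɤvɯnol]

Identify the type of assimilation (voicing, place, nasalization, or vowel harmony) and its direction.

vowel harmony, progressive

/e/→[ɤ] /i/→[ɯ] /ø/→[o].
Vowels agree with the first vowel, so the harmony is progressive.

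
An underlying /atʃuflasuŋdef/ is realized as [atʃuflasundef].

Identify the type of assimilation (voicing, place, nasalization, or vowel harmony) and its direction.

/ŋ/→[n].
Each target copies a feature from the following segment, so the direction is regressive.

place assimilation, regressive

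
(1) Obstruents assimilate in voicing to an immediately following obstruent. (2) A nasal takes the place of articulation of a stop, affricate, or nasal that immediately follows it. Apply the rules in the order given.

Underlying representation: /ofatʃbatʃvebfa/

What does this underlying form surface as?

Rule 1: /tʃ/ before /b/ (voiced) → [dʒ]
Rule 1: /tʃ/ before /v/ (voiced) → [dʒ]
Rule 1: /b/ before /f/ (voiceless) → [p]
After rule 1: ofadʒbadʒvepfa
Rule 2: no segment meets the rule's conditions; no change.

[ofadʒbadʒvepfa]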